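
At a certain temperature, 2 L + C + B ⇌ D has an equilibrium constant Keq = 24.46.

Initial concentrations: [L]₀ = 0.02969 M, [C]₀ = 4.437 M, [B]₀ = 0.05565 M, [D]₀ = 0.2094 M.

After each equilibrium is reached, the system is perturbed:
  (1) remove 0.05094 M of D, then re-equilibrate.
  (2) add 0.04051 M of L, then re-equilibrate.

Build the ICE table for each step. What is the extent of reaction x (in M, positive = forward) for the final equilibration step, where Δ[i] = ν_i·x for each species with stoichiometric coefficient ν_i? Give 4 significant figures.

x = 0.01299 M

Q₀ = 962.1 vs Keq = 24.46 ⇒ Q>K, reverse
Step 1:
                  L         C         B         D
  init      0.02969     4.437   0.05565    0.2094
  Δ         0.09159   0.04579   0.04579  -0.04579
  eq         0.1213     4.483    0.1014    0.1636
  solve Keq expr → x = -0.04579; check Q = 24.46
Then remove 0.05094 M of D.
Step 2:
                  L         C         B         D
  init       0.1213     4.483    0.1014    0.1127
  Δ         -0.0138   -0.0069   -0.0069    0.0069
  eq         0.1075     4.476   0.09454    0.1196
  solve Keq expr → x = 0.0069; check Q = 24.46
Then add 0.04051 M of L.
Step 3:
                  L         C         B         D
  init        0.148     4.476   0.09454    0.1196
  Δ        -0.02597  -0.01299  -0.01299   0.01299
  eq          0.122     4.463   0.08156    0.1326
  solve Keq expr → x = 0.01299; check Q = 24.46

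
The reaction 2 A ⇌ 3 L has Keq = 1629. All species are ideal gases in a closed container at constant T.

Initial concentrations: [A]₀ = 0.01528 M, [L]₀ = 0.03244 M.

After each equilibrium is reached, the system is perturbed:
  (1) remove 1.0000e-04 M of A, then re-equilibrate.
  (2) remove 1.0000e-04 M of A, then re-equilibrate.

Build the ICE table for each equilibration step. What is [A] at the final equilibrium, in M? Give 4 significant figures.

[A]_eq = 3.1598e-04 M

Q₀ = 0.1462 vs Keq = 1629 ⇒ Q<K, forward
Step 1:
                    A           L
  init        0.01528     0.03244
  Δ          -0.01496     0.02244
  eq       3.1856e-04     0.05488
  solve Keq expr → x = 0.007481; check Q = 1629
Then remove 1.0000e-04 M of A.
Step 2:
                    A           L
  init     2.1856e-04     0.05488
  Δ        9.8712e-05 -1.4807e-04
  eq       3.1727e-04     0.05473
  solve Keq expr → x = -4.9356e-05; check Q = 1629
Then remove 1.0000e-04 M of A.
Step 3:
                    A           L
  init     2.1727e-04     0.05473
  Δ        9.8713e-05 -1.4807e-04
  eq       3.1598e-04     0.05459
  solve Keq expr → x = -4.9357e-05; check Q = 1629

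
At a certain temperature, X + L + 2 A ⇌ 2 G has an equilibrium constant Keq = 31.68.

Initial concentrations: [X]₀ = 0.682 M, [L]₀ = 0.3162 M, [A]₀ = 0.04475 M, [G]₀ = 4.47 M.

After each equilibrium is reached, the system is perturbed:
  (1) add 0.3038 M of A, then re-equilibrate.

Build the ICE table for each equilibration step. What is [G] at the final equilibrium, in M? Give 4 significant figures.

Q₀ = 4.6268e+04 vs Keq = 31.68 ⇒ Q>K, reverse
Step 1:
                    X           L           A           G
  Initial       0.682      0.3162     0.04475        4.47
  Change       0.3686      0.3686      0.7372     -0.7372
  Equil         1.051      0.6848      0.7819       3.733
  solve Keq expr → x = -0.3686; check Q = 31.68
Then add 0.3038 M of A.
Step 2:
                    X           L           A           G
  Initial       1.051      0.6848       1.086       3.733
  Change     -0.08623    -0.08623     -0.1725      0.1725
  Equil        0.9644      0.5986      0.9133       3.905
  solve Keq expr → x = 0.08623; check Q = 31.68

[G]_eq = 3.905 M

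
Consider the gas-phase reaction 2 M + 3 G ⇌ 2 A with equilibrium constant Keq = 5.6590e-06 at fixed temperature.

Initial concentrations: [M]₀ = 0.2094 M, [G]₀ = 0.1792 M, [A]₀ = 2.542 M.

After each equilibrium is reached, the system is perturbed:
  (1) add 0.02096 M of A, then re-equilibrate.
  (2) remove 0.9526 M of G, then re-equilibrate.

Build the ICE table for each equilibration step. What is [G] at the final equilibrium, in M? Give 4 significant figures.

[G]_eq = 3.02 M

Q₀ = 2.5608e+04 vs Keq = 5.6590e-06 ⇒ Q>K, reverse
Step 1:
                    M           G           A
  Initial      0.2094      0.1792       2.542
  Change        2.492       3.738      -2.492
  Equil         2.702       3.917     0.04983
  solve Keq expr → x = -1.246; check Q = 5.6590e-06
Then add 0.02096 M of A.
Step 2:
                    M           G           A
  Initial       2.702       3.917     0.07079
  Change      0.02001     0.03002    -0.02001
  Equil         2.722       3.947     0.05078
  solve Keq expr → x = -0.01001; check Q = 5.6590e-06
Then remove 0.9526 M of G.
Step 3:
                    M           G           A
  Initial       2.722       2.995     0.05078
  Change       0.0166     0.02489     -0.0166
  Equil         2.738        3.02     0.03418
  solve Keq expr → x = -0.008298; check Q = 5.6590e-06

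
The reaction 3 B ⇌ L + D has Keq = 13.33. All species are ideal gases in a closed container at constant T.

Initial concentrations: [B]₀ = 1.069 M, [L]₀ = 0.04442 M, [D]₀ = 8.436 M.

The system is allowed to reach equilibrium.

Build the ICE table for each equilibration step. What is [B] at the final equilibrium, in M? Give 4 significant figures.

[B]_eq = 0.5262 M

Q₀ = 0.3067 vs Keq = 13.33 ⇒ Q<K, forward
Step 1:
                  B         L         D
  init        1.069   0.04442     8.436
  Δ         -0.5428    0.1809    0.1809
  eq         0.5262    0.2254     8.617
  solve Keq expr → x = 0.1809; check Q = 13.33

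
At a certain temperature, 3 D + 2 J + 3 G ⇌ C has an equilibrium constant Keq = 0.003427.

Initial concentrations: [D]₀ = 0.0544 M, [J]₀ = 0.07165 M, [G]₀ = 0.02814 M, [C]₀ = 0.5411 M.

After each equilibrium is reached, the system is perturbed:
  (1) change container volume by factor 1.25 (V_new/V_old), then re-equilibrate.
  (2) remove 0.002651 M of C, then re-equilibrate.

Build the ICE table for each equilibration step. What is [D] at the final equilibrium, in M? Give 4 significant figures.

[D]_eq = 1.297 M

Q₀ = 2.9382e+10 vs Keq = 0.003427 ⇒ Q>K, reverse
Step 1:
                    D           J           G           C
  I            0.0544     0.07165     0.02814      0.5411
  C              1.48      0.9869        1.48     -0.4934
  E             1.535       1.059       1.508     0.04765
  solve Keq expr → x = -0.4934; check Q = 0.003427
Then change container volume by factor 1.25 (V_new/V_old).
Step 2:
                    D           J           G           C
  I             1.228      0.8468       1.207     0.03812
  C           0.07569     0.05046     0.07569    -0.02523
  E             1.303      0.8973       1.282     0.01289
  solve Keq expr → x = -0.02523; check Q = 0.003427
Then remove 0.002651 M of C.
Step 3:
                    D           J           G           C
  I             1.303      0.8973       1.282     0.01024
  C         -0.006451   -0.004301   -0.006451     0.00215
  E             1.297       0.893       1.276     0.01239
  solve Keq expr → x = 0.00215; check Q = 0.003427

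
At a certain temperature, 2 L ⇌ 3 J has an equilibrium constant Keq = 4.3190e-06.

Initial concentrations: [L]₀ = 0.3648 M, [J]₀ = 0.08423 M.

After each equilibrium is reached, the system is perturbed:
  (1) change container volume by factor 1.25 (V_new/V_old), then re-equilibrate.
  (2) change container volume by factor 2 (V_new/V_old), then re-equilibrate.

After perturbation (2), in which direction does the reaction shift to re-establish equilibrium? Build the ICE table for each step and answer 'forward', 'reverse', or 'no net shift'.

Q₀ = 0.00449 vs Keq = 4.3190e-06 ⇒ Q>K, reverse
Step 1:
                    L           J
  init         0.3648     0.08423
  Δ           0.05011    -0.07517
  eq           0.4149    0.009059
  solve Keq expr → x = -0.02506; check Q = 4.3190e-06
Then change container volume by factor 1.25 (V_new/V_old).
Step 2:
                    L           J
  init         0.3319    0.007248
  Δ       -3.6923e-04  5.5384e-04
  eq           0.3316    0.007801
  solve Keq expr → x = 1.8461e-04; check Q = 4.3190e-06
Then change container volume by factor 2 (V_new/V_old).
Step 3:
                    L           J
  init         0.1658    0.003901
  Δ       -6.6712e-04    0.001001
  eq           0.1651    0.004901
  solve Keq expr → x = 3.3356e-04; check Q = 4.3190e-06

Direction: forward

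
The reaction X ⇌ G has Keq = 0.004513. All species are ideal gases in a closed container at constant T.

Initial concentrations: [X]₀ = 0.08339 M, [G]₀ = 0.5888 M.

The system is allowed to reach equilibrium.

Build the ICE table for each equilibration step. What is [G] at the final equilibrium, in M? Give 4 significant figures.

Q₀ = 7.061 vs Keq = 0.004513 ⇒ Q>K, reverse
Step 1:
                    X           G
  init        0.08339      0.5888
  Δ            0.5858     -0.5858
  eq           0.6692     0.00302
  solve Keq expr → x = -0.5858; check Q = 0.004513

[G]_eq = 0.00302 M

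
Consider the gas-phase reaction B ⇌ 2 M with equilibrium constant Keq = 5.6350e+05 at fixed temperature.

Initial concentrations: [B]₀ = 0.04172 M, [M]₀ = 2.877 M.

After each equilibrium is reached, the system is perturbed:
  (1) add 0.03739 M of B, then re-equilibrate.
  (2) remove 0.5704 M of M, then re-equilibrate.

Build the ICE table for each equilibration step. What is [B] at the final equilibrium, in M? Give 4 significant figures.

Q₀ = 198.4 vs Keq = 5.6350e+05 ⇒ Q<K, forward
Step 1:
                  B         M
  Initial   0.04172     2.877
  Change    -0.0417   0.08341
  Equil   1.5553e-05      2.96
  solve Keq expr → x = 0.0417; check Q = 5.6350e+05
Then add 0.03739 M of B.
Step 2:
                  B         M
  Initial   0.03741      2.96
  Change   -0.03739   0.07478
  Equil   1.6348e-05     3.035
  solve Keq expr → x = 0.03739; check Q = 5.6350e+05
Then remove 0.5704 M of M.
Step 3:
                  B         M
  Initial 1.6348e-05     2.465
  Change  -5.5672e-06 1.1134e-05
  Equil   1.0781e-05     2.465
  solve Keq expr → x = 5.5672e-06; check Q = 5.6350e+05

[B]_eq = 1.0781e-05 M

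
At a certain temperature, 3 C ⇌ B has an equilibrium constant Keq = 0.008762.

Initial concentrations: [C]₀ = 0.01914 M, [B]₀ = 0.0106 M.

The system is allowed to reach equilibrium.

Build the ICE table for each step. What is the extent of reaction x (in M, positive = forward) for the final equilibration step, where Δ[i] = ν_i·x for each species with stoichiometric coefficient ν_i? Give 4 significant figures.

x = -0.0106 M

Q₀ = 1512 vs Keq = 0.008762 ⇒ Q>K, reverse
Step 1:
                    C           B
  Initial     0.01914      0.0106
  Change       0.0318     -0.0106
  Equil       0.05094  1.1580e-06
  solve Keq expr → x = -0.0106; check Q = 0.008762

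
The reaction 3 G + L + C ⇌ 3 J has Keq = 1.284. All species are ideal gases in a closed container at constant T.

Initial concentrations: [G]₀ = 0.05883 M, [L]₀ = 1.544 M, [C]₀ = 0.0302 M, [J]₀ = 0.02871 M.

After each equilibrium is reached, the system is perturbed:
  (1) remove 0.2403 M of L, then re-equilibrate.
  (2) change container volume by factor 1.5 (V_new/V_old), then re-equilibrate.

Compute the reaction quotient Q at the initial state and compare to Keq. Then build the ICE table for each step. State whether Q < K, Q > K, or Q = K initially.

Q₀ = 2.493 vs Keq = 1.284 ⇒ Q>K, reverse
Step 1:
                  G         L         C         J
  I         0.05883     1.544    0.0302   0.02871
  C        0.003843  0.001281  0.001281 -0.003843
  E         0.06267     1.545   0.03148   0.02487
  solve Keq expr → x = -0.001281; check Q = 1.284
Then remove 0.2403 M of L.
Step 2:
                  G         L         C         J
  I         0.06267     1.305   0.03148   0.02487
  C       9.3241e-04 3.1080e-04 3.1080e-04 -9.3241e-04
  E         0.06361     1.305   0.03179   0.02393
  solve Keq expr → x = -3.1080e-04; check Q = 1.284
Then change container volume by factor 1.5 (V_new/V_old).
Step 3:
                  G         L         C         J
  I          0.0424    0.8702   0.02119   0.01596
  C        0.002787 9.2911e-04 9.2911e-04 -0.002787
  E         0.04519    0.8711   0.02212   0.01317
  solve Keq expr → x = -9.2911e-04; check Q = 1.284

Q₀ = 2.493; Q > K (proceeds reverse)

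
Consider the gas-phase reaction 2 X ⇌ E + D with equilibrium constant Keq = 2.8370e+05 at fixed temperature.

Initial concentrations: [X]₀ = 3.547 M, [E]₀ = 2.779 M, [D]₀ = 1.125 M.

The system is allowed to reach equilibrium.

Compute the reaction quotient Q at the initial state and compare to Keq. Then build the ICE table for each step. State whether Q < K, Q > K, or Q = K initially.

Q₀ = 0.2485; Q < K (proceeds forward)

Q₀ = 0.2485 vs Keq = 2.8370e+05 ⇒ Q<K, forward
Step 1:
                   X          E          D
  I            3.547      2.779      1.125
  C            -3.54       1.77       1.77
  E         0.006813      4.549      2.895
  solve Keq expr → x = 1.77; check Q = 2.8370e+05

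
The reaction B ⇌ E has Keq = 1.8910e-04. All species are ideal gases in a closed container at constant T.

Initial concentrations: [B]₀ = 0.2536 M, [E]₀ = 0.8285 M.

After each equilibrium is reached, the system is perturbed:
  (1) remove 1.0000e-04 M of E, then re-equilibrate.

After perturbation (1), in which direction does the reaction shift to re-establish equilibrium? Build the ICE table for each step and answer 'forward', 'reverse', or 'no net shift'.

Direction: forward

Q₀ = 3.267 vs Keq = 1.8910e-04 ⇒ Q>K, reverse
Step 1:
                    B           E
  I            0.2536      0.8285
  C            0.8283     -0.8283
  E             1.082  2.0459e-04
  solve Keq expr → x = -0.8283; check Q = 1.8910e-04
Then remove 1.0000e-04 M of E.
Step 2:
                    B           E
  I             1.082  1.0459e-04
  C       -9.9981e-05  9.9981e-05
  E             1.082  2.0457e-04
  solve Keq expr → x = 9.9981e-05; check Q = 1.8910e-04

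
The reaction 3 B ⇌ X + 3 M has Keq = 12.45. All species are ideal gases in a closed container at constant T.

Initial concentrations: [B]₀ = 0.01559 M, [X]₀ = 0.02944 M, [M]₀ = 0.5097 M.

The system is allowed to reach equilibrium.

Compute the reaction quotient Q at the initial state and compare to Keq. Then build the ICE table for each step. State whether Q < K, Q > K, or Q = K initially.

Q₀ = 1029; Q > K (proceeds reverse)

Q₀ = 1029 vs Keq = 12.45 ⇒ Q>K, reverse
Step 1:
                    B           X           M
  Initial     0.01559     0.02944      0.5097
  Change      0.03697    -0.01232    -0.03697
  Equil       0.05256     0.01712      0.4727
  solve Keq expr → x = -0.01232; check Q = 12.45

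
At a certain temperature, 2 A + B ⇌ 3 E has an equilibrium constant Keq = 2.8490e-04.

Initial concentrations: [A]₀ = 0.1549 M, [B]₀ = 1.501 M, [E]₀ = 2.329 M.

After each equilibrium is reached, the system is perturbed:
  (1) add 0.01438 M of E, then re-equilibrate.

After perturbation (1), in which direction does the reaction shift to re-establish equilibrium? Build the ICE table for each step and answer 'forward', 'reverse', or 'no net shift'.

Direction: reverse

Q₀ = 350.8 vs Keq = 2.8490e-04 ⇒ Q>K, reverse
Step 1:
                   A          B          E
  I           0.1549      1.501      2.329
  C            1.473     0.7366      -2.21
  E            1.628      2.238     0.1191
  solve Keq expr → x = -0.7366; check Q = 2.8490e-04
Then add 0.01438 M of E.
Step 2:
                   A          B          E
  I            1.628      2.238     0.1335
  C         0.009232   0.004616   -0.01385
  E            1.637      2.242     0.1196
  solve Keq expr → x = -0.004616; check Q = 2.8490e-04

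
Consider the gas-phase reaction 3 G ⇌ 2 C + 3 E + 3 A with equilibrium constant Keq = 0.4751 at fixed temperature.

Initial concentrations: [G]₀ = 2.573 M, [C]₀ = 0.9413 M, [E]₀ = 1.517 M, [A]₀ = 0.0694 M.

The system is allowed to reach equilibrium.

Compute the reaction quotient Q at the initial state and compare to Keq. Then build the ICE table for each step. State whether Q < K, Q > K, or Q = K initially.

Q₀ = 6.0698e-05 vs Keq = 0.4751 ⇒ Q<K, forward
Step 1:
                  G         C         E         A
  Initial     2.573    0.9413     1.517    0.0694
  Change    -0.5604    0.3736    0.5604    0.5604
  Equil       2.013     1.315     2.077    0.6298
  solve Keq expr → x = 0.1868; check Q = 0.4751

Q₀ = 6.0698e-05; Q < K (proceeds forward)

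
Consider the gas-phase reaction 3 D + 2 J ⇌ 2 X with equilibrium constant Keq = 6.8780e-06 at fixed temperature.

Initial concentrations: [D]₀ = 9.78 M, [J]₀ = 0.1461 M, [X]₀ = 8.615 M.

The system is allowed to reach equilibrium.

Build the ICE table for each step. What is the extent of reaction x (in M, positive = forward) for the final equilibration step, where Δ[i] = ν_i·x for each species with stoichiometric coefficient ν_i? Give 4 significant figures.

Q₀ = 3.717 vs Keq = 6.8780e-06 ⇒ Q>K, reverse
Step 1:
                  D         J         X
  init         9.78    0.1461     8.615
  Δ            10.4     6.932    -6.932
  eq          20.18     7.078     1.683
  solve Keq expr → x = -3.466; check Q = 6.8780e-06

x = -3.466 M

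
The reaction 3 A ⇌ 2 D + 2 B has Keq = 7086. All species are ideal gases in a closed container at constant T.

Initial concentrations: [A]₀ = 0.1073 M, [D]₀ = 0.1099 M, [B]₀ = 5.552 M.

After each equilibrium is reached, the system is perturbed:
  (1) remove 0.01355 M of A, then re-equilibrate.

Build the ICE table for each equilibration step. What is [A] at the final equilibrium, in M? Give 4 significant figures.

Q₀ = 301.4 vs Keq = 7086 ⇒ Q<K, forward
Step 1:
                   A          D          B
  I           0.1073     0.1099      5.552
  C         -0.06089    0.04059    0.04059
  E          0.04641     0.1505      5.593
  solve Keq expr → x = 0.0203; check Q = 7086
Then remove 0.01355 M of A.
Step 2:
                   A          D          B
  I          0.03286     0.1505      5.593
  C          0.01187  -0.007911  -0.007911
  E          0.04473     0.1426      5.585
  solve Keq expr → x = -0.003956; check Q = 7086

[A]_eq = 0.04473 M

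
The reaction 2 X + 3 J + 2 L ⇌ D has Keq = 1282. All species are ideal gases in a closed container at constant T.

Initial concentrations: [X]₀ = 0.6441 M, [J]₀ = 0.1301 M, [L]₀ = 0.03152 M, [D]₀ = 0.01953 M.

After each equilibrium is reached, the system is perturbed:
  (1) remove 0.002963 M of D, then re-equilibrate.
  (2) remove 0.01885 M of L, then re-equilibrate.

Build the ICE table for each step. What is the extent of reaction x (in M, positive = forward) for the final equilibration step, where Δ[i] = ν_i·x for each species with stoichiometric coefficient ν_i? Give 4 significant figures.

x = -0.002424 M

Q₀ = 2.1517e+04 vs Keq = 1282 ⇒ Q>K, reverse
Step 1:
                    X           J           L           D
  init         0.6441      0.1301     0.03152     0.01953
  Δ           0.02346     0.03519     0.02346    -0.01173
  eq           0.6676      0.1653     0.05498    0.007799
  solve Keq expr → x = -0.01173; check Q = 1282
Then remove 0.002963 M of D.
Step 2:
                    X           J           L           D
  init         0.6676      0.1653     0.05498    0.004836
  Δ         -0.003025   -0.004537   -0.003025    0.001512
  eq           0.6645      0.1608     0.05196    0.006349
  solve Keq expr → x = 0.001512; check Q = 1282
Then remove 0.01885 M of L.
Step 3:
                    X           J           L           D
  init         0.6645      0.1608     0.03311    0.006349
  Δ          0.004847    0.007271    0.004847   -0.002424
  eq           0.6694       0.168     0.03795    0.003925
  solve Keq expr → x = -0.002424; check Q = 1282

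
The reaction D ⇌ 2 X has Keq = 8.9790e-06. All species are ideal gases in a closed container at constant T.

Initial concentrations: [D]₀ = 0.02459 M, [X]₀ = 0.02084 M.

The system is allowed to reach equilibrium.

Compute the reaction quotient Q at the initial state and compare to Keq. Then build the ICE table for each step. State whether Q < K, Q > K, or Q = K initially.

Q₀ = 0.01766; Q > K (proceeds reverse)

Q₀ = 0.01766 vs Keq = 8.9790e-06 ⇒ Q>K, reverse
Step 1:
                    D           X
  I           0.02459     0.02084
  C           0.01014    -0.02028
  E           0.03473  5.5843e-04
  solve Keq expr → x = -0.01014; check Q = 8.9790e-06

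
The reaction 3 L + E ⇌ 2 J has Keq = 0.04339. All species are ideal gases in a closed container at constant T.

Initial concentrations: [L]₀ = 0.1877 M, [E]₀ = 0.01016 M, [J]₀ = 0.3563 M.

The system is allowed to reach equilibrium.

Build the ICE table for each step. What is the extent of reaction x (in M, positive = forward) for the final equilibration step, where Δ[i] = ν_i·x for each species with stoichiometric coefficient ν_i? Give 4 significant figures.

Q₀ = 1889 vs Keq = 0.04339 ⇒ Q>K, reverse
Step 1:
                   L          E          J
  init        0.1877    0.01016     0.3563
  Δ            0.467     0.1557    -0.3114
  eq          0.6547     0.1658    0.04494
  solve Keq expr → x = -0.1557; check Q = 0.04339

x = -0.1557 M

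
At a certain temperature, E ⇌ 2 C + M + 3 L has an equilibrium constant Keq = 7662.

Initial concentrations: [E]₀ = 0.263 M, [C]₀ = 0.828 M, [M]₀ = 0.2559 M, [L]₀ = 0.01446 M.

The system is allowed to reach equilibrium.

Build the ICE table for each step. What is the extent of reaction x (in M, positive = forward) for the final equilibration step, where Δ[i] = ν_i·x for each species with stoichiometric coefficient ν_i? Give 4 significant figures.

x = 0.2629 M

Q₀ = 2.0169e-06 vs Keq = 7662 ⇒ Q<K, forward
Step 1:
                  E         C         M         L
  Initial     0.263     0.828    0.2559   0.01446
  Change    -0.2629    0.5259    0.2629    0.7888
  Equil   6.4331e-05     1.354    0.5188    0.8033
  solve Keq expr → x = 0.2629; check Q = 7662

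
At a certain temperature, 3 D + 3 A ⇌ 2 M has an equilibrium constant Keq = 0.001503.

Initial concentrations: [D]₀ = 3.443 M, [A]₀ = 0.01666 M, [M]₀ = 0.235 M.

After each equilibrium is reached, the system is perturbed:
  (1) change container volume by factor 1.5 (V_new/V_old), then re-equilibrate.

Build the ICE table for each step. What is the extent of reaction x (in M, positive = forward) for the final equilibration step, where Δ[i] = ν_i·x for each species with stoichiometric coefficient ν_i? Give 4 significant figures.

Q₀ = 292.6 vs Keq = 0.001503 ⇒ Q>K, reverse
Step 1:
                  D         A         M
  I           3.443   0.01666     0.235
  C          0.2837    0.2837   -0.1891
  E           3.727    0.3003    0.0459
  solve Keq expr → x = -0.09455; check Q = 0.001503
Then change container volume by factor 1.5 (V_new/V_old).
Step 2:
                  D         A         M
  I           2.484    0.2002    0.0306
  C         0.02177   0.02177  -0.01451
  E           2.506     0.222   0.01609
  solve Keq expr → x = -0.007257; check Q = 0.001503

x = -0.007257 M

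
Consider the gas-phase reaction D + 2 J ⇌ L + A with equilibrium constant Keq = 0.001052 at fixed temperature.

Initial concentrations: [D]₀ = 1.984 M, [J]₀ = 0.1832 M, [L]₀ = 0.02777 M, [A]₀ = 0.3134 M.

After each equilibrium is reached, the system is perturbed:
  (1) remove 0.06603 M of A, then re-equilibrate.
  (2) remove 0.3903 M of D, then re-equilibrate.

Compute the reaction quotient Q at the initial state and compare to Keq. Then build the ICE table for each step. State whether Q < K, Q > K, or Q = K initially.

Q₀ = 0.1307; Q > K (proceeds reverse)

Q₀ = 0.1307 vs Keq = 0.001052 ⇒ Q>K, reverse
Step 1:
                    D           J           L           A
  init          1.984      0.1832     0.02777      0.3134
  Δ           0.02735      0.0547    -0.02735    -0.02735
  eq            2.011      0.2379  4.1866e-04       0.286
  solve Keq expr → x = -0.02735; check Q = 0.001052
Then remove 0.06603 M of A.
Step 2:
                    D           J           L           A
  init          2.011      0.2379  4.1866e-04        0.22
  Δ       -1.2417e-04 -2.4834e-04  1.2417e-04  1.2417e-04
  eq            2.011      0.2377  5.4283e-04      0.2201
  solve Keq expr → x = 1.2417e-04; check Q = 0.001052
Then remove 0.3903 M of D.
Step 3:
                    D           J           L           A
  init          1.621      0.2377  5.4283e-04      0.2201
  Δ        1.0434e-04  2.0867e-04 -1.0434e-04 -1.0434e-04
  eq            1.621      0.2379  4.3849e-04        0.22
  solve Keq expr → x = -1.0434e-04; check Q = 0.001052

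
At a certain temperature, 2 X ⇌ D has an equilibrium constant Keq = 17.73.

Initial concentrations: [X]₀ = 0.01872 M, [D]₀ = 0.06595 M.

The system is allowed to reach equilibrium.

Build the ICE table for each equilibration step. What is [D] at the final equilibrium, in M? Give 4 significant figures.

Q₀ = 188.2 vs Keq = 17.73 ⇒ Q>K, reverse
Step 1:
                  X         D
  Initial   0.01872   0.06595
  Change    0.03386  -0.01693
  Equil     0.05258   0.04902
  solve Keq expr → x = -0.01693; check Q = 17.73

[D]_eq = 0.04902 M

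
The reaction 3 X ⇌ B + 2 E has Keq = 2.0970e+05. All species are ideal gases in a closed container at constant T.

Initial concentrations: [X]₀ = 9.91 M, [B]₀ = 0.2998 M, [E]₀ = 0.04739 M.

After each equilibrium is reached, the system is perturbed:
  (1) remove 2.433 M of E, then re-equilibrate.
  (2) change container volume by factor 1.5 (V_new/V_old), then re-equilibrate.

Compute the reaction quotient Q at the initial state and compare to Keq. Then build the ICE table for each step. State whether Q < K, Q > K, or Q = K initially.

Q₀ = 6.9181e-07 vs Keq = 2.0970e+05 ⇒ Q<K, forward
Step 1:
                  X         B         E
  Initial      9.91    0.2998   0.04739
  Change      -9.82     3.273     6.546
  Equil     0.09048     3.573     6.594
  solve Keq expr → x = 3.273; check Q = 2.0970e+05
Then remove 2.433 M of E.
Step 2:
                  X         B         E
  Initial   0.09048     3.573     4.161
  Change    -0.0237  0.007899    0.0158
  Equil     0.06678     3.581     4.177
  solve Keq expr → x = 0.007899; check Q = 2.0970e+05
Then change container volume by factor 1.5 (V_new/V_old).
Step 3:
                  X         B         E
  Initial   0.04452     2.387     2.784
  Change          0         0         0
  Equil     0.04452     2.387     2.784
  solve Keq expr → x = 0; check Q = 2.0970e+05

Q₀ = 6.9181e-07; Q < K (proceeds forward)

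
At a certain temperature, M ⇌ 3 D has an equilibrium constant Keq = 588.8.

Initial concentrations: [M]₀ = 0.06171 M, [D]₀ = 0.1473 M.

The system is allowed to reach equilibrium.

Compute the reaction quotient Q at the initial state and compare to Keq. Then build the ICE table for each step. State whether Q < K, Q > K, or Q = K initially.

Q₀ = 0.05179; Q < K (proceeds forward)

Q₀ = 0.05179 vs Keq = 588.8 ⇒ Q<K, forward
Step 1:
                   M          D
  I          0.06171     0.1473
  C         -0.06165     0.1849
  E       6.2287e-05     0.3322
  solve Keq expr → x = 0.06165; check Q = 588.8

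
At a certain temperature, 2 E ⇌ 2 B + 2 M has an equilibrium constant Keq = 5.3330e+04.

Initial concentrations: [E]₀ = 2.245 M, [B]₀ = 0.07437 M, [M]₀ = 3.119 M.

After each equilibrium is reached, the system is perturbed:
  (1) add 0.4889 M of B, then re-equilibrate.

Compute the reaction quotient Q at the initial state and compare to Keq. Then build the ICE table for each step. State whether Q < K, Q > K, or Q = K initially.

Q₀ = 0.01068 vs Keq = 5.3330e+04 ⇒ Q<K, forward
Step 1:
                  E         B         M
  init        2.245   0.07437     3.119
  Δ          -2.193     2.193     2.193
  eq        0.05215     2.267     5.312
  solve Keq expr → x = 1.096; check Q = 5.3330e+04
Then add 0.4889 M of B.
Step 2:
                  E         B         M
  init      0.05215     2.756     5.312
  Δ         0.01087  -0.01087  -0.01087
  eq        0.06302     2.745     5.301
  solve Keq expr → x = -0.005433; check Q = 5.3330e+04

Q₀ = 0.01068; Q < K (proceeds forward)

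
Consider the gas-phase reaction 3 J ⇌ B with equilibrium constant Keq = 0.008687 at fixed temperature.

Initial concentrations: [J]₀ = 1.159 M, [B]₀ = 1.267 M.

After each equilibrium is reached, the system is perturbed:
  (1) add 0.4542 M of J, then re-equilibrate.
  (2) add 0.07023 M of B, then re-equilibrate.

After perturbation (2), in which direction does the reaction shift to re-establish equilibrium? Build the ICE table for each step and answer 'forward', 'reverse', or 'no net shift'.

Q₀ = 0.8138 vs Keq = 0.008687 ⇒ Q>K, reverse
Step 1:
                    J           B
  I             1.159       1.267
  C             2.512     -0.8373
  E             3.671      0.4297
  solve Keq expr → x = -0.8373; check Q = 0.008687
Then add 0.4542 M of J.
Step 2:
                    J           B
  I             4.125      0.4297
  C           -0.2396     0.07986
  E             3.885      0.5096
  solve Keq expr → x = 0.07986; check Q = 0.008687
Then add 0.07023 M of B.
Step 3:
                    J           B
  I             3.885      0.5798
  C           0.09536    -0.03179
  E             3.981       0.548
  solve Keq expr → x = -0.03179; check Q = 0.008687

Direction: reverse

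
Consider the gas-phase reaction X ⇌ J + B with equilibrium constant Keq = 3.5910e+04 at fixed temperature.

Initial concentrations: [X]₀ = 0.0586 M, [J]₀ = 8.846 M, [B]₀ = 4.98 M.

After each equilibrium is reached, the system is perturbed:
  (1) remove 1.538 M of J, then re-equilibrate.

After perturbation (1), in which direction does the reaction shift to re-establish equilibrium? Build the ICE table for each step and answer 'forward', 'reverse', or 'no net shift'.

Q₀ = 751.8 vs Keq = 3.5910e+04 ⇒ Q<K, forward
Step 1:
                   X          J          B
  Initial     0.0586      8.846       4.98
  Change    -0.05735    0.05735    0.05735
  Equil     0.001249      8.903      5.037
  solve Keq expr → x = 0.05735; check Q = 3.5910e+04
Then remove 1.538 M of J.
Step 2:
                   X          J          B
  Initial   0.001249      7.365      5.037
  Change  -2.1567e-04 2.1567e-04 2.1567e-04
  Equil     0.001033      7.366      5.038
  solve Keq expr → x = 2.1567e-04; check Q = 3.5910e+04

Direction: forward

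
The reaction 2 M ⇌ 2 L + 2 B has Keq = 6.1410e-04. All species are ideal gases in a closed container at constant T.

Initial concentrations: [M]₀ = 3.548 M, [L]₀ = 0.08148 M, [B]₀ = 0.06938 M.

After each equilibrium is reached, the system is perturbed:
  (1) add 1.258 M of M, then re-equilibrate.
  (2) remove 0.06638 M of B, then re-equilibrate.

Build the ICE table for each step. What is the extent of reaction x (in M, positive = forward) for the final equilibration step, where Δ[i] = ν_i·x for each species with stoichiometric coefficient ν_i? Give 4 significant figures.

Q₀ = 2.5387e-06 vs Keq = 6.1410e-04 ⇒ Q<K, forward
Step 1:
                  M         L         B
  Initial     3.548   0.08148   0.06938
  Change    -0.2122    0.2122    0.2122
  Equil       3.336    0.2936    0.2815
  solve Keq expr → x = 0.1061; check Q = 6.1410e-04
Then add 1.258 M of M.
Step 2:
                  M         L         B
  Initial     4.594    0.2936    0.2815
  Change   -0.04811   0.04811   0.04811
  Equil       4.546    0.3417    0.3296
  solve Keq expr → x = 0.02405; check Q = 6.1410e-04
Then remove 0.06638 M of B.
Step 3:
                  M         L         B
  Initial     4.546    0.3417    0.2633
  Change   -0.03417   0.03417   0.03417
  Equil       4.512    0.3759    0.2974
  solve Keq expr → x = 0.01708; check Q = 6.1410e-04

x = 0.01708 M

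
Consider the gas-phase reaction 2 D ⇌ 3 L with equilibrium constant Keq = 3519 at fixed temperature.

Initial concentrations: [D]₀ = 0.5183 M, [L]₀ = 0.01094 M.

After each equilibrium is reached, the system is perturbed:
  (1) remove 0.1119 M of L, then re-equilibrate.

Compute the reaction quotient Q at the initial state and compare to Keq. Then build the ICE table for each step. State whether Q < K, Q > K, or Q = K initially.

Q₀ = 4.8740e-06; Q < K (proceeds forward)

Q₀ = 4.8740e-06 vs Keq = 3519 ⇒ Q<K, forward
Step 1:
                    D           L
  Initial      0.5183     0.01094
  Change      -0.5069      0.7603
  Equil       0.01142      0.7713
  solve Keq expr → x = 0.2534; check Q = 3519
Then remove 0.1119 M of L.
Step 2:
                    D           L
  Initial     0.01142      0.6594
  Change    -0.002321    0.003481
  Equil      0.009097      0.6628
  solve Keq expr → x = 0.00116; check Q = 3519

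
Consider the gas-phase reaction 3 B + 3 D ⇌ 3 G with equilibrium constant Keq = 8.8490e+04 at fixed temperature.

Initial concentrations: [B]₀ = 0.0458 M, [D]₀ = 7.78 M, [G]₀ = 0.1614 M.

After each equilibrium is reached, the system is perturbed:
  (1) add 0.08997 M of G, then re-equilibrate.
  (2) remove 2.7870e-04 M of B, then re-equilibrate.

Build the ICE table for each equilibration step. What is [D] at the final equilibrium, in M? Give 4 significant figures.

[D]_eq = 7.735 M

Q₀ = 0.09293 vs Keq = 8.8490e+04 ⇒ Q<K, forward
Step 1:
                  B         D         G
  I          0.0458      7.78    0.1614
  C         -0.0452   -0.0452    0.0452
  E       5.9940e-04     7.735    0.2066
  solve Keq expr → x = 0.01507; check Q = 8.8490e+04
Then add 0.08997 M of G.
Step 2:
                  B         D         G
  I       5.9940e-04     7.735    0.2966
  C       2.6024e-04 2.6024e-04 -2.6024e-04
  E       8.5964e-04     7.735    0.2963
  solve Keq expr → x = -8.6747e-05; check Q = 8.8490e+04
Then remove 2.7870e-04 M of B.
Step 3:
                  B         D         G
  I       5.8094e-04     7.735    0.2963
  C       2.7786e-04 2.7786e-04 -2.7786e-04
  E       8.5881e-04     7.735     0.296
  solve Keq expr → x = -9.2621e-05; check Q = 8.8490e+04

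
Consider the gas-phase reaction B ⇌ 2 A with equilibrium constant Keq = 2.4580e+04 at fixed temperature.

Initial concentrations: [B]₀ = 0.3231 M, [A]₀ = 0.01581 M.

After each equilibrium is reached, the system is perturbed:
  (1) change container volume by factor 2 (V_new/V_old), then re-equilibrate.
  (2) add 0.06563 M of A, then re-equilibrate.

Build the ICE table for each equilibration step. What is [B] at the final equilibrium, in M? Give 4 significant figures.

[B]_eq = 6.3999e-06 M

Q₀ = 7.7362e-04 vs Keq = 2.4580e+04 ⇒ Q<K, forward
Step 1:
                    B           A
  init         0.3231     0.01581
  Δ           -0.3231      0.6462
  eq       1.7828e-05       0.662
  solve Keq expr → x = 0.3231; check Q = 2.4580e+04
Then change container volume by factor 2 (V_new/V_old).
Step 2:
                    B           A
  init     8.9140e-06       0.331
  Δ       -4.4567e-06  8.9135e-06
  eq       4.4572e-06       0.331
  solve Keq expr → x = 4.4567e-06; check Q = 2.4580e+04
Then add 0.06563 M of A.
Step 3:
                    B           A
  init     4.4572e-06      0.3966
  Δ        1.9427e-06 -3.8853e-06
  eq       6.3999e-06      0.3966
  solve Keq expr → x = -1.9427e-06; check Q = 2.4580e+04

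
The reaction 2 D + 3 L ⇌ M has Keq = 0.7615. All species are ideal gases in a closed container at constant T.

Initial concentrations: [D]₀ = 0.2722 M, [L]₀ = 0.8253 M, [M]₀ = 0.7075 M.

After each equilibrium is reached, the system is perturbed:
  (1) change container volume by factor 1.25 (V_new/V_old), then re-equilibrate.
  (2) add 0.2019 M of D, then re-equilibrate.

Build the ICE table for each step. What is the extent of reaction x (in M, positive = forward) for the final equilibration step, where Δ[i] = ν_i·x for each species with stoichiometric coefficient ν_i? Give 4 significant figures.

Q₀ = 16.99 vs Keq = 0.7615 ⇒ Q>K, reverse
Step 1:
                    D           L           M
  init         0.2722      0.8253      0.7075
  Δ            0.3095      0.4643     -0.1548
  eq           0.5817        1.29      0.5527
  solve Keq expr → x = -0.1548; check Q = 0.7615
Then change container volume by factor 1.25 (V_new/V_old).
Step 2:
                    D           L           M
  init         0.4654       1.032      0.4422
  Δ           0.09723      0.1458    -0.04861
  eq           0.5626       1.178      0.3936
  solve Keq expr → x = -0.04861; check Q = 0.7615
Then add 0.2019 M of D.
Step 3:
                    D           L           M
  init         0.7645       1.178      0.3936
  Δ          -0.07675     -0.1151     0.03838
  eq           0.6878       1.062      0.4319
  solve Keq expr → x = 0.03838; check Q = 0.7615

x = 0.03838 M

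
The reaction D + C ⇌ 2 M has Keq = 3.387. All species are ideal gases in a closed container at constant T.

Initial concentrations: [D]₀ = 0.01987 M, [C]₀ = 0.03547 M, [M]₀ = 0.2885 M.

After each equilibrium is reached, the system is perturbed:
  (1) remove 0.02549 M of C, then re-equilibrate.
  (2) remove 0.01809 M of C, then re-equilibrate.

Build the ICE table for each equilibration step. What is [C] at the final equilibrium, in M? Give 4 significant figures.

[C]_eq = 0.06479 M

Q₀ = 118.1 vs Keq = 3.387 ⇒ Q>K, reverse
Step 1:
                  D         C         M
  Initial   0.01987   0.03547    0.2885
  Change    0.06203   0.06203   -0.1241
  Equil      0.0819    0.0975    0.1644
  solve Keq expr → x = -0.06203; check Q = 3.387
Then remove 0.02549 M of C.
Step 2:
                  D         C         M
  Initial    0.0819   0.07201    0.1644
  Change   0.006015  0.006015  -0.01203
  Equil     0.08791   0.07802    0.1524
  solve Keq expr → x = -0.006015; check Q = 3.387
Then remove 0.01809 M of C.
Step 3:
                  D         C         M
  Initial   0.08791   0.05993    0.1524
  Change   0.004864  0.004864 -0.009728
  Equil     0.09277   0.06479    0.1427
  solve Keq expr → x = -0.004864; check Q = 3.387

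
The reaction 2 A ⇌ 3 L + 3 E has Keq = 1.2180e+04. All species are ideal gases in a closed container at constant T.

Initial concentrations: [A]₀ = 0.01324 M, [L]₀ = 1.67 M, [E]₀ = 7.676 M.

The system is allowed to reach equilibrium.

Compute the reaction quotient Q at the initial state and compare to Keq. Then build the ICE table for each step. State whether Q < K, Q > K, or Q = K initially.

Q₀ = 1.2017e+07 vs Keq = 1.2180e+04 ⇒ Q>K, reverse
Step 1:
                    A           L           E
  init        0.01324        1.67       7.676
  Δ            0.2501     -0.3752     -0.3752
  eq           0.2634       1.295       7.301
  solve Keq expr → x = -0.1251; check Q = 1.2180e+04

Q₀ = 1.2017e+07; Q > K (proceeds reverse)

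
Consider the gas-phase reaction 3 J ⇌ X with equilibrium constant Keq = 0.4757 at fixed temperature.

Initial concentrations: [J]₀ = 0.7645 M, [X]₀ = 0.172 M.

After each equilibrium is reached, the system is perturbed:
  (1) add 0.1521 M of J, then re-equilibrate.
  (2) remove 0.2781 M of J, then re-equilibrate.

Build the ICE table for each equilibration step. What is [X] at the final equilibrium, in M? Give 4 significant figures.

[X]_eq = 0.1553 M

Q₀ = 0.3849 vs Keq = 0.4757 ⇒ Q<K, forward
Step 1:
                    J           X
  init         0.7645       0.172
  Δ          -0.03592     0.01197
  eq           0.7286       0.184
  solve Keq expr → x = 0.01197; check Q = 0.4757
Then add 0.1521 M of J.
Step 2:
                    J           X
  init         0.8807       0.184
  Δ           -0.1076     0.03585
  eq           0.7731      0.2198
  solve Keq expr → x = 0.03585; check Q = 0.4757
Then remove 0.2781 M of J.
Step 3:
                    J           X
  init          0.495      0.2198
  Δ            0.1936    -0.06452
  eq           0.6886      0.1553
  solve Keq expr → x = -0.06452; check Q = 0.4757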